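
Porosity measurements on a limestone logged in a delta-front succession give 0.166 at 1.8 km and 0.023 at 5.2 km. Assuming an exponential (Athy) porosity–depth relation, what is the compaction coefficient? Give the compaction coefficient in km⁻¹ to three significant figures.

Athy: phi(d) = phi₀ e^(−cd) ⇒ phi₁/phi₂ = e^{c(d₂−d₁)} ⇒ c = ln(phi₁/phi₂)/(d₂−d₁)
c = ln(0.166/0.023) / (5.2 − 1.8) = ln(7.217) / 3.4 = 1.9765 / 3.4 = 0.5813 km⁻¹

0.581 km⁻¹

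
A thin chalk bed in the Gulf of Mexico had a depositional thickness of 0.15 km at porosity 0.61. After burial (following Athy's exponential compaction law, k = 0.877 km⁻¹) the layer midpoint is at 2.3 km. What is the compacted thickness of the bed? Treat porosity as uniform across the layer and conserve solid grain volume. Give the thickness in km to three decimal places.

Porosity at 2.3 km: φ = 0.61·exp(−0.877×2.3) = 0.0812
Solid-volume conservation: h(1−φ) = h₀(1−φ₀) ⇒ h = h₀·(1−φ₀)/(1−φ)
h = 0.15 × (1 − 0.61)/(1 − 0.0812) = 0.15 × 0.4244 = 0.0637 km

0.064 km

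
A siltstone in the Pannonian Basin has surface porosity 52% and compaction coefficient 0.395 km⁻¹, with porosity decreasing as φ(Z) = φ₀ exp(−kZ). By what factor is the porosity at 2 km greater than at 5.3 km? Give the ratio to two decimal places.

φ(Z₁)/φ(Z₂) = e^(−k·Z₁)/e^(−k·Z₂) = e^{k(Z₂−Z₁)}
= exp(0.395 × 3.3) = exp(1.303) = 3.6822

3.68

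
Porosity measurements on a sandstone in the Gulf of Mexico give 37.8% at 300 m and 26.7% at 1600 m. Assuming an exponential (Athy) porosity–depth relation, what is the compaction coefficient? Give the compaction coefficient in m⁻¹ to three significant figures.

0.000267 m⁻¹

Working in km (1 km = 1000 m; c in km⁻¹ = c in m⁻¹ × 1000):
Athy: phi(Z) = phi₀ e^(−cZ) ⇒ phi₁/phi₂ = e^{c(Z₂−Z₁)} ⇒ c = ln(phi₁/phi₂)/(Z₂−Z₁)
c = ln(0.378/0.267) / (1.6 − 0.3) = ln(1.416) / 1.3 = 0.3476 / 1.3 = 0.2674 km⁻¹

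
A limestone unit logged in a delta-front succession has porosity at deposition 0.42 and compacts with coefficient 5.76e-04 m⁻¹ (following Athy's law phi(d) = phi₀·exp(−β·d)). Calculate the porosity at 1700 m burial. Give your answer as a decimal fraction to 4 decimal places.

Working in km (1 km = 1000 m; β in km⁻¹ = β in m⁻¹ × 1000):
phi = phi₀·exp(−β·d) = 0.42 × exp(−0.576 × 1.7) = 0.42 × exp(−0.9792)
  = 0.42 × 0.3756 = 0.1578

0.1578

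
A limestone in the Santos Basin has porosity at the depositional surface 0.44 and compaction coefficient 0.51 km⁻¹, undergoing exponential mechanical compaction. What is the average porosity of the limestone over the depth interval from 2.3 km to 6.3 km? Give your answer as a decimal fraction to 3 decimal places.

0.058

⟨φ⟩ = (1/(Z₂−Z₁)) ∫ φ₀ e^(−kZ) dZ = φ₀·(e^(−k·Z₁) − e^(−k·Z₂)) / (k·(Z₂−Z₁))
e^(−0.51×2.3) = 0.3094; e^(−0.51×6.3) = 0.0402
⟨φ⟩ = 0.44 × (0.3094 − 0.0402) / (0.51 × 4) = 0.44 × 0.1320 = 0.0581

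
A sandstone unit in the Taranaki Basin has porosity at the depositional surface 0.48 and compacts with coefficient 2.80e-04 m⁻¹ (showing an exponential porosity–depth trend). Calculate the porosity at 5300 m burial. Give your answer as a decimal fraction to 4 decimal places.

0.1088

Working in km (1 km = 1000 m; β in km⁻¹ = β in m⁻¹ × 1000):
phi = phi₀·exp(−β·d) = 0.48 × exp(−0.28 × 5.3) = 0.48 × exp(−1.484)
  = 0.48 × 0.2267 = 0.1088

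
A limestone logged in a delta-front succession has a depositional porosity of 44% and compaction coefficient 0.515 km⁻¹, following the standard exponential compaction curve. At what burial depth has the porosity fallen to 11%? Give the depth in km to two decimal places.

2.69 km

Invert Athy's law: Z = ln(n₀/n) / β
Z = ln(0.44/0.11) / 0.515 = ln(4) / 0.515 = 1.3863 / 0.515 = 2.692 km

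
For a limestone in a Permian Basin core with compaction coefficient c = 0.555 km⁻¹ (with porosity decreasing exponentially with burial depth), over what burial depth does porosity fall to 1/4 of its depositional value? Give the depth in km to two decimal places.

phi/phi₀ = 1/4 ⇒ exp(−c·z) = 1/4 ⇒ z = ln(4) / c
z = 1.3863 / 0.555 = 2.498 km

2.50 km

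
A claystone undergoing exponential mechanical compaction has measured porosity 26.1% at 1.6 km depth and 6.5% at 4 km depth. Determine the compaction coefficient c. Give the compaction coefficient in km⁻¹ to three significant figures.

Athy: phi(d) = phi₀ e^(−cd) ⇒ phi₁/phi₂ = e^{c(d₂−d₁)} ⇒ c = ln(phi₁/phi₂)/(d₂−d₁)
c = ln(0.261/0.065) / (4 − 1.6) = ln(4.015) / 2.4 = 1.3901 / 2.4 = 0.5792 km⁻¹

0.579 km⁻¹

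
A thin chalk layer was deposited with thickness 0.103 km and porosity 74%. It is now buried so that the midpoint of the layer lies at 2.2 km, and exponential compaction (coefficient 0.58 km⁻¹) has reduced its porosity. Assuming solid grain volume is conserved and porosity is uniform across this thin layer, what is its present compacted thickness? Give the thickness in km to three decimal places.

0.034 km

Porosity at 2.2 km: φ = 0.74·exp(−0.58×2.2) = 0.2066
Solid-volume conservation: h(1−φ) = h₀(1−φ₀) ⇒ h = h₀·(1−φ₀)/(1−φ)
h = 0.103 × (1 − 0.74)/(1 − 0.2066) = 0.103 × 0.3277 = 0.0338 km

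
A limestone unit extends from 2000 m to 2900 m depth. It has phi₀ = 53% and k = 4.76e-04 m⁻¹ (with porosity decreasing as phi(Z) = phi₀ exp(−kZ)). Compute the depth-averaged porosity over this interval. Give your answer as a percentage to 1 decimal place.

Working in km (1 km = 1000 m; k in km⁻¹ = k in m⁻¹ × 1000):
⟨phi⟩ = (1/(Z₂−Z₁)) ∫ phi₀ e^(−kZ) dZ = phi₀·(e^(−k·Z₁) − e^(−k·Z₂)) / (k·(Z₂−Z₁))
e^(−0.476×2) = 0.3860; e^(−0.476×2.9) = 0.2515
⟨phi⟩ = 0.53 × (0.3860 − 0.2515) / (0.476 × 0.9) = 0.53 × 0.3139 = 0.1664

16.6%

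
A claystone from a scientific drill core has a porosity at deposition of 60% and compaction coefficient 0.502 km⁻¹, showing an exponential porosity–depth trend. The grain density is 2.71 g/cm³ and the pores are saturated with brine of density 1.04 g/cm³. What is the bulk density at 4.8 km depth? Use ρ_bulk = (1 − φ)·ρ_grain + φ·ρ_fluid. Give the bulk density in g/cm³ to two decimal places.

Porosity at depth: phi = 0.6·exp(−0.502×4.8) = 0.6×0.0899 = 0.0539
Bulk density: ρ_b = (1−phi)ρ_g + phi·ρ_f = 0.9461×2.71 + 0.0539×1.04
       = 2.564 + 0.056 = 2.620 g/cm³

2.62 g/cm³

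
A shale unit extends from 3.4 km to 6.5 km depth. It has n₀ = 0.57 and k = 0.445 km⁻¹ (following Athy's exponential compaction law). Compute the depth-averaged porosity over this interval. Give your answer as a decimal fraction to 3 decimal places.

0.068

⟨n⟩ = (1/(Z₂−Z₁)) ∫ n₀ e^(−kZ) dZ = n₀·(e^(−k·Z₁) − e^(−k·Z₂)) / (k·(Z₂−Z₁))
e^(−0.445×3.4) = 0.2202; e^(−0.445×6.5) = 0.0554
⟨n⟩ = 0.57 × (0.2202 − 0.0554) / (0.445 × 3.1) = 0.57 × 0.1195 = 0.0681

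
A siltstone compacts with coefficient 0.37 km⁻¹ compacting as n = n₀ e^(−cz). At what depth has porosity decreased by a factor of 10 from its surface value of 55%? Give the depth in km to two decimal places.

6.22 km

n/n₀ = 1/10 ⇒ exp(−c·z) = 1/10 ⇒ z = ln(10) / c
z = 2.3026 / 0.37 = 6.223 km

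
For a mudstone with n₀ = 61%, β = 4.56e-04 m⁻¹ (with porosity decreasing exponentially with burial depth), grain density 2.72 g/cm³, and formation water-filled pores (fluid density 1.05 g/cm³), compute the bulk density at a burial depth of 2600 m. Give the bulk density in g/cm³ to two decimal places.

2.41 g/cm³

Working in km (1 km = 1000 m; β in km⁻¹ = β in m⁻¹ × 1000):
Porosity at depth: n = 0.61·exp(−0.456×2.6) = 0.61×0.3056 = 0.1864
Bulk density: ρ_b = (1−n)ρ_g + n·ρ_f = 0.8136×2.72 + 0.1864×1.05
       = 2.213 + 0.196 = 2.409 g/cm³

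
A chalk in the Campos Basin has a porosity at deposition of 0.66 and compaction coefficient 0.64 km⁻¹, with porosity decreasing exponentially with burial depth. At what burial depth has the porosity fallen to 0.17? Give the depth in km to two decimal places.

2.12 km

Invert Athy's law: Z = ln(phi₀/phi) / c
Z = ln(0.66/0.17) / 0.64 = ln(3.882) / 0.64 = 1.3564 / 0.64 = 2.119 km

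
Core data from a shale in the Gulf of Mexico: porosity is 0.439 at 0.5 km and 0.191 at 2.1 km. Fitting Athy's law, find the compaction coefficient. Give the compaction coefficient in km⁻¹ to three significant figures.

Athy: φ(z) = φ₀ e^(−kz) ⇒ φ₁/φ₂ = e^{k(z₂−z₁)} ⇒ k = ln(φ₁/φ₂)/(z₂−z₁)
k = ln(0.439/0.191) / (2.1 − 0.5) = ln(2.298) / 1.6 = 0.8322 / 1.6 = 0.5201 km⁻¹

0.520 km⁻¹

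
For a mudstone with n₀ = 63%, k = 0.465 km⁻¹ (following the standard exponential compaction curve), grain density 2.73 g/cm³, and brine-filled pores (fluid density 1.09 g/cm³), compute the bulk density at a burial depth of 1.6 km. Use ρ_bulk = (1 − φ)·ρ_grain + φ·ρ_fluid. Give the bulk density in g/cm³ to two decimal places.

Porosity at depth: n = 0.63·exp(−0.465×1.6) = 0.63×0.4752 = 0.2994
Bulk density: ρ_b = (1−n)ρ_g + n·ρ_f = 0.7006×2.73 + 0.2994×1.09
       = 1.913 + 0.326 = 2.239 g/cm³

2.24 g/cm³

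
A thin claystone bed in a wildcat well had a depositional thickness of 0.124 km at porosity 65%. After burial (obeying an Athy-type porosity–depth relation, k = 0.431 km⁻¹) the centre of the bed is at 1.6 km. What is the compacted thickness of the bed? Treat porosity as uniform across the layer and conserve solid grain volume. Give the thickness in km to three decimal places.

Porosity at 1.6 km: phi = 0.65·exp(−0.431×1.6) = 0.3262
Solid-volume conservation: h(1−phi) = h₀(1−phi₀) ⇒ h = h₀·(1−phi₀)/(1−phi)
h = 0.124 × (1 − 0.65)/(1 − 0.3262) = 0.124 × 0.5194 = 0.0644 km

0.064 km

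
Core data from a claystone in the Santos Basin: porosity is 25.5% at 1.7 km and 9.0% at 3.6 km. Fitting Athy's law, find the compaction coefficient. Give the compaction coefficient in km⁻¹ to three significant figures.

Athy: phi(z) = phi₀ e^(−kz) ⇒ phi₁/phi₂ = e^{k(z₂−z₁)} ⇒ k = ln(phi₁/phi₂)/(z₂−z₁)
k = ln(0.255/0.09) / (3.6 − 1.7) = ln(2.833) / 1.9 = 1.0415 / 1.9 = 0.5481 km⁻¹

0.548 km⁻¹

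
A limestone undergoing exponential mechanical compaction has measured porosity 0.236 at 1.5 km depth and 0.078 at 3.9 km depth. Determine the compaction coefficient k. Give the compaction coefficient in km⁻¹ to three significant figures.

0.461 km⁻¹

Athy: phi(z) = phi₀ e^(−kz) ⇒ phi₁/phi₂ = e^{k(z₂−z₁)} ⇒ k = ln(phi₁/phi₂)/(z₂−z₁)
k = ln(0.236/0.078) / (3.9 − 1.5) = ln(3.026) / 2.4 = 1.1071 / 2.4 = 0.4613 km⁻¹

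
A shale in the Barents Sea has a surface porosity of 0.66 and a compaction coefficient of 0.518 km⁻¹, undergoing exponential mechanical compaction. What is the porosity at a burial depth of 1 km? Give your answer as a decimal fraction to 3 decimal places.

n = n₀·exp(−k·d) = 0.66 × exp(−0.518 × 1) = 0.66 × exp(−0.518)
  = 0.66 × 0.5957 = 0.3932

0.393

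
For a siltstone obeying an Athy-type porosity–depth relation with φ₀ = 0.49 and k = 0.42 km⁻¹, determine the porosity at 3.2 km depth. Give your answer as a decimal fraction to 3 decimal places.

φ = φ₀·exp(−k·d) = 0.49 × exp(−0.42 × 3.2) = 0.49 × exp(−1.344)
  = 0.49 × 0.2608 = 0.1278

0.128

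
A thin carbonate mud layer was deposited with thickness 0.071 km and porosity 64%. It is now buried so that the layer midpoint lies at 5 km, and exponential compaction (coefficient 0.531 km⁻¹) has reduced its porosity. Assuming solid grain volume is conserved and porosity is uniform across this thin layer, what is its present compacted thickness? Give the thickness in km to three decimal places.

0.027 km

Porosity at 5 km: n = 0.64·exp(−0.531×5) = 0.0450
Solid-volume conservation: h(1−n) = h₀(1−n₀) ⇒ h = h₀·(1−n₀)/(1−n)
h = 0.071 × (1 − 0.64)/(1 − 0.0450) = 0.071 × 0.3770 = 0.0268 km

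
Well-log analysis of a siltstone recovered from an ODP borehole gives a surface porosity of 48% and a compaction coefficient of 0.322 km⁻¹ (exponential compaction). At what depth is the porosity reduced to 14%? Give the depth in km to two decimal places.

3.83 km

Invert Athy's law: Z = ln(phi₀/phi) / β
Z = ln(0.48/0.14) / 0.322 = ln(3.429) / 0.322 = 1.2321 / 0.322 = 3.827 km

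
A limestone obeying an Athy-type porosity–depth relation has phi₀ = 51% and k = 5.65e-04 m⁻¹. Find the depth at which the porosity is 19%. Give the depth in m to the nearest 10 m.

Working in km (1 km = 1000 m; k in km⁻¹ = k in m⁻¹ × 1000):
Invert Athy's law: d = ln(phi₀/phi) / k
d = ln(0.51/0.19) / 0.565 = ln(2.684) / 0.565 = 0.9874 / 0.565 = 1.748 km

1750 m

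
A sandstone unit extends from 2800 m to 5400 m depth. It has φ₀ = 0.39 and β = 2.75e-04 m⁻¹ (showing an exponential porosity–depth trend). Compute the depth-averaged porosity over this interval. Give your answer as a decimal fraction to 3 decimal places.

0.129

Working in km (1 km = 1000 m; β in km⁻¹ = β in m⁻¹ × 1000):
⟨φ⟩ = (1/(d₂−d₁)) ∫ φ₀ e^(−βd) dd = φ₀·(e^(−β·d₁) − e^(−β·d₂)) / (β·(d₂−d₁))
e^(−0.275×2.8) = 0.4630; e^(−0.275×5.4) = 0.2265
⟨φ⟩ = 0.39 × (0.4630 − 0.2265) / (0.275 × 2.6) = 0.39 × 0.3308 = 0.1290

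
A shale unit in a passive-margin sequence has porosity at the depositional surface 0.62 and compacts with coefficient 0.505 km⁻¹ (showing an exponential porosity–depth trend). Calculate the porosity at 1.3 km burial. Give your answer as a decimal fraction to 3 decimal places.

0.322

phi = phi₀·exp(−c·z) = 0.62 × exp(−0.505 × 1.3) = 0.62 × exp(−0.6565)
  = 0.62 × 0.5187 = 0.3216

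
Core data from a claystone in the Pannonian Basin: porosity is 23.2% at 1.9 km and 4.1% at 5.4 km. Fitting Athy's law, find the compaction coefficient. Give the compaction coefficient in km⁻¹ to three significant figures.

0.495 km⁻¹

Athy: phi(Z) = phi₀ e^(−βZ) ⇒ phi₁/phi₂ = e^{β(Z₂−Z₁)} ⇒ β = ln(phi₁/phi₂)/(Z₂−Z₁)
β = ln(0.232/0.041) / (5.4 − 1.9) = ln(5.659) / 3.5 = 1.7332 / 3.5 = 0.4952 km⁻¹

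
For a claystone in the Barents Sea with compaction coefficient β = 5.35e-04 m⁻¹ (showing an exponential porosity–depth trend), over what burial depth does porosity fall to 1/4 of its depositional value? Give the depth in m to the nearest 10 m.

2590 m

Working in km (1 km = 1000 m; β in km⁻¹ = β in m⁻¹ × 1000):
n/n₀ = 1/4 ⇒ exp(−β·d) = 1/4 ⇒ d = ln(4) / β
d = 1.3863 / 0.535 = 2.591 km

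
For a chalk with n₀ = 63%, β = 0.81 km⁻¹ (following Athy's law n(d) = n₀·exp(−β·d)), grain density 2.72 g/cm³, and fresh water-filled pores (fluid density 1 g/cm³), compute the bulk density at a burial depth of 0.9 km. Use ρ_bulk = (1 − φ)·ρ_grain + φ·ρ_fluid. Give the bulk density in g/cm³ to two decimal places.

Porosity at depth: n = 0.63·exp(−0.81×0.9) = 0.63×0.4824 = 0.3039
Bulk density: ρ_b = (1−n)ρ_g + n·ρ_f = 0.6961×2.72 + 0.3039×1
       = 1.893 + 0.304 = 2.197 g/cm³

2.20 g/cm³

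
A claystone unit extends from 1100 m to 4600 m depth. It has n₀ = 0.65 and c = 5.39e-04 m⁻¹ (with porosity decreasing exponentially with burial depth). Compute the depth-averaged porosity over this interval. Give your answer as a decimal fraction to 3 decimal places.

0.162

Working in km (1 km = 1000 m; c in km⁻¹ = c in m⁻¹ × 1000):
⟨n⟩ = (1/(Z₂−Z₁)) ∫ n₀ e^(−cZ) dZ = n₀·(e^(−c·Z₁) − e^(−c·Z₂)) / (c·(Z₂−Z₁))
e^(−0.539×1.1) = 0.5527; e^(−0.539×4.6) = 0.0838
⟨n⟩ = 0.65 × (0.5527 − 0.0838) / (0.539 × 3.5) = 0.65 × 0.2486 = 0.1616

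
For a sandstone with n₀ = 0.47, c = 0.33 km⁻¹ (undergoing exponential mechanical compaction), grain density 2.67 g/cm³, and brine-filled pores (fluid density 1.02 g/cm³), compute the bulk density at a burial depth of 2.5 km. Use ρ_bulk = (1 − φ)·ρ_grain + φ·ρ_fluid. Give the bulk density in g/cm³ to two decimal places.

Porosity at depth: n = 0.47·exp(−0.33×2.5) = 0.47×0.4382 = 0.2060
Bulk density: ρ_b = (1−n)ρ_g + n·ρ_f = 0.7940×2.67 + 0.2060×1.02
       = 2.120 + 0.210 = 2.330 g/cm³

2.33 g/cm³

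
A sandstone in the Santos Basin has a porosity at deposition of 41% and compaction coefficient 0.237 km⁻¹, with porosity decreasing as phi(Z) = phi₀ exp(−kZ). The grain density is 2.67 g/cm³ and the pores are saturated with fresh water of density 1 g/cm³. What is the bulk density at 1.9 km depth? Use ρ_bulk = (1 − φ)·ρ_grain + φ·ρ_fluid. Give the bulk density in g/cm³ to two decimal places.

2.23 g/cm³

Porosity at depth: phi = 0.41·exp(−0.237×1.9) = 0.41×0.6374 = 0.2613
Bulk density: ρ_b = (1−phi)ρ_g + phi·ρ_f = 0.7387×2.67 + 0.2613×1
       = 1.972 + 0.261 = 2.234 g/cm³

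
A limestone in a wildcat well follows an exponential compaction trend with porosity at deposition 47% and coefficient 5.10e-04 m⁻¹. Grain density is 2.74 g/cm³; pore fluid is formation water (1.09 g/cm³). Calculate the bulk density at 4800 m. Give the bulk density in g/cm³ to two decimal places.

2.67 g/cm³

Working in km (1 km = 1000 m; c in km⁻¹ = c in m⁻¹ × 1000):
Porosity at depth: phi = 0.47·exp(−0.51×4.8) = 0.47×0.0865 = 0.0406
Bulk density: ρ_b = (1−phi)ρ_g + phi·ρ_f = 0.9594×2.74 + 0.0406×1.09
       = 2.629 + 0.044 = 2.673 g/cm³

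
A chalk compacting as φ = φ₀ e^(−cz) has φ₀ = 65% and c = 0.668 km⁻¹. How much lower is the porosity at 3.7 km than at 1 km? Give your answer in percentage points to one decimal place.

27.8 percentage points

φ(1) = 0.65·e^(−0.668×1) = 0.3333
φ(3.7) = 0.65·e^(−0.668×3.7) = 0.0549
Δφ = 0.3333 − 0.0549 = 0.2784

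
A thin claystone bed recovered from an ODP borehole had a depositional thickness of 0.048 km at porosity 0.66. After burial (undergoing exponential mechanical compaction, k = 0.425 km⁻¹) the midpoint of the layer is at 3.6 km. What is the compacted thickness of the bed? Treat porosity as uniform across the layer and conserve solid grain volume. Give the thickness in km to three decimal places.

0.019 km

Porosity at 3.6 km: phi = 0.66·exp(−0.425×3.6) = 0.1429
Solid-volume conservation: h(1−phi) = h₀(1−phi₀) ⇒ h = h₀·(1−phi₀)/(1−phi)
h = 0.048 × (1 − 0.66)/(1 − 0.1429) = 0.048 × 0.3967 = 0.0190 km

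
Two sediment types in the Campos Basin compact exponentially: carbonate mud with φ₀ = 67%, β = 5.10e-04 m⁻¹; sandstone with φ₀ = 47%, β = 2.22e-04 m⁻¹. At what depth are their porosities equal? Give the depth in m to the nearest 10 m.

Working in km (1 km = 1000 m; β in km⁻¹ = β in m⁻¹ × 1000):
Set φ₀ₐ e^(−βₐd) = φ₀ᵦ e^(−βᵦd) ⇒ ln(φ₀ₐ/φ₀ᵦ) = (βₐ − βᵦ)·d
d = ln(0.67/0.47) / (0.51 − 0.222) = 0.3545 / 0.288 = 1.231 km

1230 m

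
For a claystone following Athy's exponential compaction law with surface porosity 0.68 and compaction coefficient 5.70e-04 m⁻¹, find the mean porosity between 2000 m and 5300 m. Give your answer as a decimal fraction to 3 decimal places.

0.098

Working in km (1 km = 1000 m; k in km⁻¹ = k in m⁻¹ × 1000):
⟨n⟩ = (1/(d₂−d₁)) ∫ n₀ e^(−kd) dd = n₀·(e^(−k·d₁) − e^(−k·d₂)) / (k·(d₂−d₁))
e^(−0.57×2) = 0.3198; e^(−0.57×5.3) = 0.0488
⟨n⟩ = 0.68 × (0.3198 − 0.0488) / (0.57 × 3.3) = 0.68 × 0.1441 = 0.0980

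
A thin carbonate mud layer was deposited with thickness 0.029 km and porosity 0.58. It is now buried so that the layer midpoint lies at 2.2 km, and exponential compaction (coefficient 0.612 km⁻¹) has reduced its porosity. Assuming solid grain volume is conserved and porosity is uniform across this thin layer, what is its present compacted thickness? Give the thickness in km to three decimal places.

0.014 km

Porosity at 2.2 km: φ = 0.58·exp(−0.612×2.2) = 0.1509
Solid-volume conservation: h(1−φ) = h₀(1−φ₀) ⇒ h = h₀·(1−φ₀)/(1−φ)
h = 0.029 × (1 − 0.58)/(1 − 0.1509) = 0.029 × 0.4946 = 0.0143 km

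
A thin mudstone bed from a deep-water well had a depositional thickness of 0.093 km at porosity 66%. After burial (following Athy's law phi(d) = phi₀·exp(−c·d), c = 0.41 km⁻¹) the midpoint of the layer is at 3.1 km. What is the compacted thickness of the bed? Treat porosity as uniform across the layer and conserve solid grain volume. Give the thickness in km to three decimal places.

Porosity at 3.1 km: phi = 0.66·exp(−0.41×3.1) = 0.1852
Solid-volume conservation: h(1−phi) = h₀(1−phi₀) ⇒ h = h₀·(1−phi₀)/(1−phi)
h = 0.093 × (1 − 0.66)/(1 − 0.1852) = 0.093 × 0.4173 = 0.0388 km

0.039 km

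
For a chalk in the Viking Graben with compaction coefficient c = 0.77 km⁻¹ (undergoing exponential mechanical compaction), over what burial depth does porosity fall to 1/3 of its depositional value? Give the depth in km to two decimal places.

φ/φ₀ = 1/3 ⇒ exp(−c·z) = 1/3 ⇒ z = ln(3) / c
z = 1.0986 / 0.77 = 1.427 km

1.43 km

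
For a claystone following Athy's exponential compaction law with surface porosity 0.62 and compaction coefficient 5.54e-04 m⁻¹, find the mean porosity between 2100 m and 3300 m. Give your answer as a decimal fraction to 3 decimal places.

Working in km (1 km = 1000 m; β in km⁻¹ = β in m⁻¹ × 1000):
⟨n⟩ = (1/(d₂−d₁)) ∫ n₀ e^(−βd) dd = n₀·(e^(−β·d₁) − e^(−β·d₂)) / (β·(d₂−d₁))
e^(−0.554×2.1) = 0.3124; e^(−0.554×3.3) = 0.1607
⟨n⟩ = 0.62 × (0.3124 − 0.1607) / (0.554 × 1.2) = 0.62 × 0.2282 = 0.1415

0.141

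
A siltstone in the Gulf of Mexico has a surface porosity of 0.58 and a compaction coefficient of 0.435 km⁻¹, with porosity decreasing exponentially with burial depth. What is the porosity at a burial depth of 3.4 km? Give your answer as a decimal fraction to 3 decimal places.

φ = φ₀·exp(−β·d) = 0.58 × exp(−0.435 × 3.4) = 0.58 × exp(−1.479)
  = 0.58 × 0.2279 = 0.1322

0.132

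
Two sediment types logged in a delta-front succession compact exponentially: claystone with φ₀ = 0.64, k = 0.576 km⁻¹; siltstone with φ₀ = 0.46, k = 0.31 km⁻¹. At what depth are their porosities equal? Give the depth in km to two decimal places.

Set φ₀ₐ e^(−kₐZ) = φ₀ᵦ e^(−kᵦZ) ⇒ ln(φ₀ₐ/φ₀ᵦ) = (kₐ − kᵦ)·Z
Z = ln(0.64/0.46) / (0.576 − 0.31) = 0.3302 / 0.266 = 1.242 km

1.24 km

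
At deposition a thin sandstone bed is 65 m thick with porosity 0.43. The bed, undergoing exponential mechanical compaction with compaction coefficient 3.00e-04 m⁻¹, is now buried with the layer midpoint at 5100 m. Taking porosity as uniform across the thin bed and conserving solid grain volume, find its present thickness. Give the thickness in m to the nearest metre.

41 m

Working in km (1 km = 1000 m; β in km⁻¹ = β in m⁻¹ × 1000):
Porosity at 5.1 km: phi = 0.43·exp(−0.3×5.1) = 0.0931
Solid-volume conservation: h(1−phi) = h₀(1−phi₀) ⇒ h = h₀·(1−phi₀)/(1−phi)
h = 0.065 × (1 − 0.43)/(1 − 0.0931) = 0.065 × 0.6285 = 0.0409 km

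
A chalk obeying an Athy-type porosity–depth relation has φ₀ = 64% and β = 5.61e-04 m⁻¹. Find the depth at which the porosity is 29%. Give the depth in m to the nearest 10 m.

1410 m

Working in km (1 km = 1000 m; β in km⁻¹ = β in m⁻¹ × 1000):
Invert Athy's law: d = ln(φ₀/φ) / β
d = ln(0.64/0.29) / 0.561 = ln(2.207) / 0.561 = 0.7916 / 0.561 = 1.411 km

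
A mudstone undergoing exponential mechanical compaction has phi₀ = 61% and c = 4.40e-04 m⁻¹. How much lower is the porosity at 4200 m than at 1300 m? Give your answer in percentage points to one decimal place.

Working in km (1 km = 1000 m; c in km⁻¹ = c in m⁻¹ × 1000):
phi(1.3) = 0.61·e^(−0.44×1.3) = 0.3443
phi(4.2) = 0.61·e^(−0.44×4.2) = 0.0961
Δphi = 0.3443 − 0.0961 = 0.2482

24.8 percentage points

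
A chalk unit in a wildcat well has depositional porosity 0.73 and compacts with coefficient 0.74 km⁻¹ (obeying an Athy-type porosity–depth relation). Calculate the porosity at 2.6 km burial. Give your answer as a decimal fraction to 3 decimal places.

phi = phi₀·exp(−c·Z) = 0.73 × exp(−0.74 × 2.6) = 0.73 × exp(−1.924)
  = 0.73 × 0.1460 = 0.1066

0.107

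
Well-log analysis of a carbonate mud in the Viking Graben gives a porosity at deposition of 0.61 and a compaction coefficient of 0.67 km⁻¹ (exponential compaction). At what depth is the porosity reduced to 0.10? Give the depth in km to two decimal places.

2.70 km

Invert Athy's law: d = ln(n₀/n) / c
d = ln(0.61/0.1) / 0.67 = ln(6.1) / 0.67 = 1.8083 / 0.67 = 2.699 km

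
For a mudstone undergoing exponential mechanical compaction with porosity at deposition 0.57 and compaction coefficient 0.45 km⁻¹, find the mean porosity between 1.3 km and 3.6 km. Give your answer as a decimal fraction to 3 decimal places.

0.198

⟨φ⟩ = (1/(d₂−d₁)) ∫ φ₀ e^(−kd) dd = φ₀·(e^(−k·d₁) − e^(−k·d₂)) / (k·(d₂−d₁))
e^(−0.45×1.3) = 0.5571; e^(−0.45×3.6) = 0.1979
⟨φ⟩ = 0.57 × (0.5571 − 0.1979) / (0.45 × 2.3) = 0.57 × 0.3471 = 0.1978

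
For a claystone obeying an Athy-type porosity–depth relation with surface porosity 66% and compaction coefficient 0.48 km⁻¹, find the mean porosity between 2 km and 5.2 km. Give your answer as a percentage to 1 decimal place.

⟨phi⟩ = (1/(Z₂−Z₁)) ∫ phi₀ e^(−kZ) dZ = phi₀·(e^(−k·Z₁) − e^(−k·Z₂)) / (k·(Z₂−Z₁))
e^(−0.48×2) = 0.3829; e^(−0.48×5.2) = 0.0824
⟨phi⟩ = 0.66 × (0.3829 − 0.0824) / (0.48 × 3.2) = 0.66 × 0.1956 = 0.1291

12.9%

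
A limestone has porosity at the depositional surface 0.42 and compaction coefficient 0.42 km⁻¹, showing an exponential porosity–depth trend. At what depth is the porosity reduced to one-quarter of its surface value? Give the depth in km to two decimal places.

3.30 km

phi/phi₀ = 1/4 ⇒ exp(−c·z) = 1/4 ⇒ z = ln(4) / c
z = 1.3863 / 0.42 = 3.301 km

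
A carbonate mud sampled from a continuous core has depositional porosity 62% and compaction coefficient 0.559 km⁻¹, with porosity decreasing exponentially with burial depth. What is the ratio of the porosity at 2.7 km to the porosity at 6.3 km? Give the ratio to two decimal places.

φ(d₁)/φ(d₂) = e^(−k·d₁)/e^(−k·d₂) = e^{k(d₂−d₁)}
= exp(0.559 × 3.6) = exp(2.012) = 7.4813

7.48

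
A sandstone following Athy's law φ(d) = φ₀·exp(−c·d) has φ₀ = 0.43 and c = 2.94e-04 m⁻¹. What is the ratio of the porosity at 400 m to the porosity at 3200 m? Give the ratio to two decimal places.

Working in km (1 km = 1000 m; c in km⁻¹ = c in m⁻¹ × 1000):
φ(d₁)/φ(d₂) = e^(−c·d₁)/e^(−c·d₂) = e^{c(d₂−d₁)}
= exp(0.294 × 2.8) = exp(0.8232) = 2.2778

2.28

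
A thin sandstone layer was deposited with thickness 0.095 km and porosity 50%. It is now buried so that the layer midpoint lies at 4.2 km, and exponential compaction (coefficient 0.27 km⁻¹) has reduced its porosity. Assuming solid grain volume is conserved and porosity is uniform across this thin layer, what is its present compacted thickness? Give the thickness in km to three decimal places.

Porosity at 4.2 km: φ = 0.5·exp(−0.27×4.2) = 0.1609
Solid-volume conservation: h(1−φ) = h₀(1−φ₀) ⇒ h = h₀·(1−φ₀)/(1−φ)
h = 0.095 × (1 − 0.5)/(1 − 0.1609) = 0.095 × 0.5959 = 0.0566 km

0.057 km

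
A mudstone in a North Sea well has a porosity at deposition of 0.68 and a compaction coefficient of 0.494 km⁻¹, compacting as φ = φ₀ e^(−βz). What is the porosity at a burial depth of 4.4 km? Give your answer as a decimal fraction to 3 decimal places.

0.077

φ = φ₀·exp(−β·z) = 0.68 × exp(−0.494 × 4.4) = 0.68 × exp(−2.174)
  = 0.68 × 0.1138 = 0.0774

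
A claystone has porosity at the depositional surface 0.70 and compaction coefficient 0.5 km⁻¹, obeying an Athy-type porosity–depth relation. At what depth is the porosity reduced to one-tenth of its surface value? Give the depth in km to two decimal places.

n/n₀ = 1/10 ⇒ exp(−c·z) = 1/10 ⇒ z = ln(10) / c
z = 2.3026 / 0.5 = 4.605 km

4.61 km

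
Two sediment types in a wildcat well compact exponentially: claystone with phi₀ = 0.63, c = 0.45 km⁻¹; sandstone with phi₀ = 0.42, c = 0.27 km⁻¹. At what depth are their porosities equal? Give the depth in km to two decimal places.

Set phi₀ₐ e^(−cₐz) = phi₀ᵦ e^(−cᵦz) ⇒ ln(phi₀ₐ/phi₀ᵦ) = (cₐ − cᵦ)·z
z = ln(0.63/0.42) / (0.45 − 0.27) = 0.4055 / 0.18 = 2.253 km

2.25 km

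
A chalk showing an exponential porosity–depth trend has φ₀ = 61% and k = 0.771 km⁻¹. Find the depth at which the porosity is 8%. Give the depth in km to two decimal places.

Invert Athy's law: z = ln(φ₀/φ) / k
z = ln(0.61/0.08) / 0.771 = ln(7.625) / 0.771 = 2.0314 / 0.771 = 2.635 km

2.63 km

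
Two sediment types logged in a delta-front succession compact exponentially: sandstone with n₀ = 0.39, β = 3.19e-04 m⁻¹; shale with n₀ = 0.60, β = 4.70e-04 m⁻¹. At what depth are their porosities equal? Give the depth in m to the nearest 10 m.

Working in km (1 km = 1000 m; β in km⁻¹ = β in m⁻¹ × 1000):
Set n₀ₐ e^(−βₐZ) = n₀ᵦ e^(−βᵦZ) ⇒ ln(n₀ₐ/n₀ᵦ) = (βₐ − βᵦ)·Z
Z = ln(0.39/0.6) / (0.319 − 0.47) = -0.4308 / -0.151 = 2.853 km

2850 m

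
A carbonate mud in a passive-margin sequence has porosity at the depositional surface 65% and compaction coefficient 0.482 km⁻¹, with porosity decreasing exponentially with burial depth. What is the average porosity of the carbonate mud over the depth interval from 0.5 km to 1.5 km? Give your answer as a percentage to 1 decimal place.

40.5%

⟨φ⟩ = (1/(z₂−z₁)) ∫ φ₀ e^(−cz) dz = φ₀·(e^(−c·z₁) − e^(−c·z₂)) / (c·(z₂−z₁))
e^(−0.482×0.5) = 0.7858; e^(−0.482×1.5) = 0.4853
⟨φ⟩ = 0.65 × (0.7858 − 0.4853) / (0.482 × 1) = 0.65 × 0.6235 = 0.4053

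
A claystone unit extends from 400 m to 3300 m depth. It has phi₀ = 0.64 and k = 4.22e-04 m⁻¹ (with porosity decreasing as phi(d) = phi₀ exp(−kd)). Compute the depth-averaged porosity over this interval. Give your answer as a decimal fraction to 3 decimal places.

Working in km (1 km = 1000 m; k in km⁻¹ = k in m⁻¹ × 1000):
⟨phi⟩ = (1/(d₂−d₁)) ∫ phi₀ e^(−kd) dd = phi₀·(e^(−k·d₁) − e^(−k·d₂)) / (k·(d₂−d₁))
e^(−0.422×0.4) = 0.8447; e^(−0.422×3.3) = 0.2484
⟨phi⟩ = 0.64 × (0.8447 − 0.2484) / (0.422 × 2.9) = 0.64 × 0.4872 = 0.3118

0.312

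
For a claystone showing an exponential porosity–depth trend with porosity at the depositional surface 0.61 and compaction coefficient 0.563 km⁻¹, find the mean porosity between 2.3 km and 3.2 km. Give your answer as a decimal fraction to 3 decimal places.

0.131

⟨phi⟩ = (1/(Z₂−Z₁)) ∫ phi₀ e^(−βZ) dZ = phi₀·(e^(−β·Z₁) − e^(−β·Z₂)) / (β·(Z₂−Z₁))
e^(−0.563×2.3) = 0.2739; e^(−0.563×3.2) = 0.1650
⟨phi⟩ = 0.61 × (0.2739 − 0.1650) / (0.563 × 0.9) = 0.61 × 0.2149 = 0.1311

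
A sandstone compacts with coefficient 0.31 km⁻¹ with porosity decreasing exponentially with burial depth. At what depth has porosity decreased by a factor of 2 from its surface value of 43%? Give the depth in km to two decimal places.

phi/phi₀ = 1/2 ⇒ exp(−c·d) = 1/2 ⇒ d = ln(2) / c
d = 0.6931 / 0.31 = 2.236 km

2.24 km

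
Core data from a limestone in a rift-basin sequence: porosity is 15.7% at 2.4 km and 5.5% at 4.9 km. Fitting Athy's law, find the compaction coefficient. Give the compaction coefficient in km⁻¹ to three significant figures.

Athy: φ(d) = φ₀ e^(−cd) ⇒ φ₁/φ₂ = e^{c(d₂−d₁)} ⇒ c = ln(φ₁/φ₂)/(d₂−d₁)
c = ln(0.157/0.055) / (4.9 − 2.4) = ln(2.855) / 2.5 = 1.0489 / 2.5 = 0.4196 km⁻¹

0.420 km⁻¹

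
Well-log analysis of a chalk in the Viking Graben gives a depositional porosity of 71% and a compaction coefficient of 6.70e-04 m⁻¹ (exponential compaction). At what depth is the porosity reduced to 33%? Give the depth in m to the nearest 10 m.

Working in km (1 km = 1000 m; β in km⁻¹ = β in m⁻¹ × 1000):
Invert Athy's law: z = ln(phi₀/phi) / β
z = ln(0.71/0.33) / 0.67 = ln(2.152) / 0.67 = 0.7662 / 0.67 = 1.144 km

1140 m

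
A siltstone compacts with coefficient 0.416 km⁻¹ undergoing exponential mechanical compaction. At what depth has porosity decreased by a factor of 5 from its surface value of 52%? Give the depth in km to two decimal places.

φ/φ₀ = 1/5 ⇒ exp(−β·d) = 1/5 ⇒ d = ln(5) / β
d = 1.6094 / 0.416 = 3.869 km

3.87 km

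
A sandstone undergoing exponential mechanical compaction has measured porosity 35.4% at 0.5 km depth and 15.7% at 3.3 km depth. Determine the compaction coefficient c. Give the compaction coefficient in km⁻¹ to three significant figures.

0.290 km⁻¹

Athy: φ(d) = φ₀ e^(−cd) ⇒ φ₁/φ₂ = e^{c(d₂−d₁)} ⇒ c = ln(φ₁/φ₂)/(d₂−d₁)
c = ln(0.354/0.157) / (3.3 − 0.5) = ln(2.255) / 2.8 = 0.8131 / 2.8 = 0.2904 km⁻¹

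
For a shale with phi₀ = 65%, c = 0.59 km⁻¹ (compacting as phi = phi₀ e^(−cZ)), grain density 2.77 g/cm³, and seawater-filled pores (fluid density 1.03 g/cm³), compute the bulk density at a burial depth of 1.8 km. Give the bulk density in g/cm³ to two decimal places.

Porosity at depth: phi = 0.65·exp(−0.59×1.8) = 0.65×0.3458 = 0.2247
Bulk density: ρ_b = (1−phi)ρ_g + phi·ρ_f = 0.7753×2.77 + 0.2247×1.03
       = 2.147 + 0.231 = 2.379 g/cm³

2.38 g/cm³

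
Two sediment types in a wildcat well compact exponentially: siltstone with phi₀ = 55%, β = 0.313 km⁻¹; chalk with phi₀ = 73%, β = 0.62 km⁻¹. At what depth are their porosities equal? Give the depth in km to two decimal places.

Set phi₀ₐ e^(−βₐz) = phi₀ᵦ e^(−βᵦz) ⇒ ln(phi₀ₐ/phi₀ᵦ) = (βₐ − βᵦ)·z
z = ln(0.55/0.73) / (0.313 − 0.62) = -0.2831 / -0.307 = 0.922 km

0.92 km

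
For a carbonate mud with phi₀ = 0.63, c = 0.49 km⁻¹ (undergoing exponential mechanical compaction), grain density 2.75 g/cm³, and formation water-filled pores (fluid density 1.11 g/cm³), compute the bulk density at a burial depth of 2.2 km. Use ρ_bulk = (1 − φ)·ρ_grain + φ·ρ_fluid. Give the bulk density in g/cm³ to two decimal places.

Porosity at depth: phi = 0.63·exp(−0.49×2.2) = 0.63×0.3403 = 0.2144
Bulk density: ρ_b = (1−phi)ρ_g + phi·ρ_f = 0.7856×2.75 + 0.2144×1.11
       = 2.160 + 0.238 = 2.398 g/cm³

2.40 g/cm³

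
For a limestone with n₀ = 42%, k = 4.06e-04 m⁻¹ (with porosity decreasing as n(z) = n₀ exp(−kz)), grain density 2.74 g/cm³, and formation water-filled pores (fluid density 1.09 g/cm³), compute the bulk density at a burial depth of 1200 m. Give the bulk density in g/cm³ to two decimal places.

2.31 g/cm³

Working in km (1 km = 1000 m; k in km⁻¹ = k in m⁻¹ × 1000):
Porosity at depth: n = 0.42·exp(−0.406×1.2) = 0.42×0.6143 = 0.2580
Bulk density: ρ_b = (1−n)ρ_g + n·ρ_f = 0.7420×2.74 + 0.2580×1.09
       = 2.033 + 0.281 = 2.314 g/cm³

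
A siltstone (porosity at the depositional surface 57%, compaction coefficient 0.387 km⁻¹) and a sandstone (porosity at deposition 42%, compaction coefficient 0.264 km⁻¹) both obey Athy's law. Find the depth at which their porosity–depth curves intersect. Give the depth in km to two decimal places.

2.48 km

Set φ₀ₐ e^(−βₐZ) = φ₀ᵦ e^(−βᵦZ) ⇒ ln(φ₀ₐ/φ₀ᵦ) = (βₐ − βᵦ)·Z
Z = ln(0.57/0.42) / (0.387 − 0.264) = 0.3054 / 0.123 = 2.483 km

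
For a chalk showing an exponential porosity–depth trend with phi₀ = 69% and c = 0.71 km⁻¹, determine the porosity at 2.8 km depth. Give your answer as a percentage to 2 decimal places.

9.45%

phi = phi₀·exp(−c·d) = 0.69 × exp(−0.71 × 2.8) = 0.69 × exp(−1.988)
  = 0.69 × 0.1370 = 0.0945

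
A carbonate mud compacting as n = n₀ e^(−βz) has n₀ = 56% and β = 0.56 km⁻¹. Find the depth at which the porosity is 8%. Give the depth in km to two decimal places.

Invert Athy's law: z = ln(n₀/n) / β
z = ln(0.56/0.08) / 0.56 = ln(7) / 0.56 = 1.9459 / 0.56 = 3.475 km

3.47 km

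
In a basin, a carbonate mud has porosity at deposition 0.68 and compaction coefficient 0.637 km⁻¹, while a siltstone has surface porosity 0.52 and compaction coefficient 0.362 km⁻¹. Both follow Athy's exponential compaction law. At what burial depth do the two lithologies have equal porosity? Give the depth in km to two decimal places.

0.98 km

Set phi₀ₐ e^(−cₐz) = phi₀ᵦ e^(−cᵦz) ⇒ ln(phi₀ₐ/phi₀ᵦ) = (cₐ − cᵦ)·z
z = ln(0.68/0.52) / (0.637 − 0.362) = 0.2683 / 0.275 = 0.976 km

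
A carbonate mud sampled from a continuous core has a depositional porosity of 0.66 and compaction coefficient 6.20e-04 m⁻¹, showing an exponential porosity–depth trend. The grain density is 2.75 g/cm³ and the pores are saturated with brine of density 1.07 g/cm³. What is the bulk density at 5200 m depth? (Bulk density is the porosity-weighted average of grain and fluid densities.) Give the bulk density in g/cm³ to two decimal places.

Working in km (1 km = 1000 m; k in km⁻¹ = k in m⁻¹ × 1000):
Porosity at depth: phi = 0.66·exp(−0.62×5.2) = 0.66×0.0398 = 0.0263
Bulk density: ρ_b = (1−phi)ρ_g + phi·ρ_f = 0.9737×2.75 + 0.0263×1.07
       = 2.678 + 0.028 = 2.706 g/cm³

2.71 g/cm³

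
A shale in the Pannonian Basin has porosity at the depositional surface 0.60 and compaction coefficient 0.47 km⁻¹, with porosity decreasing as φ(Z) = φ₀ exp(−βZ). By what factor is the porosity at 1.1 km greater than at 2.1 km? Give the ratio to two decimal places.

1.60

φ(Z₁)/φ(Z₂) = e^(−β·Z₁)/e^(−β·Z₂) = e^{β(Z₂−Z₁)}
= exp(0.47 × 1) = exp(0.47) = 1.6000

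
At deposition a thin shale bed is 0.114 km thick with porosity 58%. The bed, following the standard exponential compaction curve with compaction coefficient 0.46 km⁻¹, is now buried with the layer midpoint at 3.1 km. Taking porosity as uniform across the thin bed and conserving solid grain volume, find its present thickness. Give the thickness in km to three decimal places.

Porosity at 3.1 km: n = 0.58·exp(−0.46×3.1) = 0.1394
Solid-volume conservation: h(1−n) = h₀(1−n₀) ⇒ h = h₀·(1−n₀)/(1−n)
h = 0.114 × (1 − 0.58)/(1 − 0.1394) = 0.114 × 0.4880 = 0.0556 km

0.056 km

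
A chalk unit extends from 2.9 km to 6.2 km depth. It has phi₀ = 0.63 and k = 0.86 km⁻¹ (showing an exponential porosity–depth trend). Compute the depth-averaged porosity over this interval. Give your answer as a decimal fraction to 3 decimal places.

0.017

⟨phi⟩ = (1/(d₂−d₁)) ∫ phi₀ e^(−kd) dd = phi₀·(e^(−k·d₁) − e^(−k·d₂)) / (k·(d₂−d₁))
e^(−0.86×2.9) = 0.0826; e^(−0.86×6.2) = 0.0048
⟨phi⟩ = 0.63 × (0.0826 − 0.0048) / (0.86 × 3.3) = 0.63 × 0.0274 = 0.0173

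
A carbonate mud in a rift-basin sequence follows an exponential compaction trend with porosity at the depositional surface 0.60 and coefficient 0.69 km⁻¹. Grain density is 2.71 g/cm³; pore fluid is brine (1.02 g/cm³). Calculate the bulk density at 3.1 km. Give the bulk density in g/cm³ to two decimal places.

2.59 g/cm³

Porosity at depth: n = 0.6·exp(−0.69×3.1) = 0.6×0.1178 = 0.0707
Bulk density: ρ_b = (1−n)ρ_g + n·ρ_f = 0.9293×2.71 + 0.0707×1.02
       = 2.519 + 0.072 = 2.591 g/cm³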